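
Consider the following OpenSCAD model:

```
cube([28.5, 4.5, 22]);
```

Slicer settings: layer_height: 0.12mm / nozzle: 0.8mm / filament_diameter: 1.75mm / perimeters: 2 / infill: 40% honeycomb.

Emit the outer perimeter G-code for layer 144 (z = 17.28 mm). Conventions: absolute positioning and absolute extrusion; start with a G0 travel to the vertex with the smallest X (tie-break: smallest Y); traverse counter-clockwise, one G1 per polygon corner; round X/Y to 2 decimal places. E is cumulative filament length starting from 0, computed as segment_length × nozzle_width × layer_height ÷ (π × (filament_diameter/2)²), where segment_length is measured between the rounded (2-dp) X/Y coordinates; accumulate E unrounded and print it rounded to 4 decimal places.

At z = 17.28 mm: the 28.5×4.5 cube contributes its full rectangle. The outline is a single polygon with 4 vertices. Extrusion per mm of travel: 0.8 × 0.12 / (π × 0.875²) = 0.039912. Accumulating E over each segment gives final E = 2.6342.

G0 X0.00 Y0.00 Z17.28
G1 X28.50 Y0.00 E1.1375
G1 X28.50 Y4.50 E1.3171
G1 X0.00 Y4.50 E2.4546
G1 X0.00 Y0.00 E2.6342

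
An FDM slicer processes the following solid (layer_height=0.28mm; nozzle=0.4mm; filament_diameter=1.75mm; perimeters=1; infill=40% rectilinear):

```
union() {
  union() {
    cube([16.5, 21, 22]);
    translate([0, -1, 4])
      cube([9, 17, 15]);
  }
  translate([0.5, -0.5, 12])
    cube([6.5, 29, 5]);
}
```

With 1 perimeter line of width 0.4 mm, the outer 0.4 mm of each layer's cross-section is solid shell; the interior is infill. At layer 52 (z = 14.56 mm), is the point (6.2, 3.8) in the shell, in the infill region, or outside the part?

infill

At z = 14.56 mm: the cube (footprint 16.5×21) is included at this height; the 9×17 cube at (0, -1) contributes its full rectangle; Merging all regions: the regions partially overlap (shared area 144.00 mm²), so overlapping operands fuse into one piece — 1 connected region; the cube at (0.5, -0.5) is present — its section is the full 6.5×29 rectangle; Merging all regions: the regions partially overlap (shared area 139.75 mm²), so overlapping operands fuse into one piece — 1 connected region. Overall, the cross-section is a single solid region. The nearest boundary edge runs (16.50, 0.00)→(9.00, 0.00); distance from the point to it = 4.72 mm. The point is inside the cross-section and 4.72 mm from the nearest boundary — more than the 0.4 mm shell width (1 × 0.4), so it's in the infill interior.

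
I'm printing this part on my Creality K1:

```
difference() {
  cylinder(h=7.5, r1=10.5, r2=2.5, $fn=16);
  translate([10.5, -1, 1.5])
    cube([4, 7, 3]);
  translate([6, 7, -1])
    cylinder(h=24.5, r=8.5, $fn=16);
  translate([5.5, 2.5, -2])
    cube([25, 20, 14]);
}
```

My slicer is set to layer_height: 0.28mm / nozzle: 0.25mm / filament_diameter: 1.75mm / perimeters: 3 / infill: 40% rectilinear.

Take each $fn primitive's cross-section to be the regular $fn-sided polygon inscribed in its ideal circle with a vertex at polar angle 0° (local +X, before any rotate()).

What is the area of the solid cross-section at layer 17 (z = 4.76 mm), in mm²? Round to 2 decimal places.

59.39 mm²

At z = 4.76 mm: the cone contributes a regular 16-gon of circumradius 5.423 (interpolated between r1=10.5 and r2=2.5 at t=0.635) (area = (16/2)·5.423²·sin(360°/16) = 90.02 mm²); the cube at (10.5, -1) is absent (z outside [1.5, 4.5]); the cylinder at (6, 7): section is a regular 16-gon, circumradius r=8.5 (area = (16/2)·8.500²·sin(360°/16) = 221.19 mm²); the cube at (5.5, 2.5) is present — its section is the full 25×20 rectangle (area 500.00 mm²); Subtracting the remaining from the first: starting from the cone (90.02 mm²), the r=8.5 cylinder at (6, 7) partially overlaps it — only the 30.63 mm² overlap (of its 221.19 mm²) is removed, clipping the outline; the 25×20 cube at (5.5, 2.5) misses the remaining region (no effect) — area = 59.39 mm². Overall, the cross-section is a single solid region. Net area = 59.39 mm².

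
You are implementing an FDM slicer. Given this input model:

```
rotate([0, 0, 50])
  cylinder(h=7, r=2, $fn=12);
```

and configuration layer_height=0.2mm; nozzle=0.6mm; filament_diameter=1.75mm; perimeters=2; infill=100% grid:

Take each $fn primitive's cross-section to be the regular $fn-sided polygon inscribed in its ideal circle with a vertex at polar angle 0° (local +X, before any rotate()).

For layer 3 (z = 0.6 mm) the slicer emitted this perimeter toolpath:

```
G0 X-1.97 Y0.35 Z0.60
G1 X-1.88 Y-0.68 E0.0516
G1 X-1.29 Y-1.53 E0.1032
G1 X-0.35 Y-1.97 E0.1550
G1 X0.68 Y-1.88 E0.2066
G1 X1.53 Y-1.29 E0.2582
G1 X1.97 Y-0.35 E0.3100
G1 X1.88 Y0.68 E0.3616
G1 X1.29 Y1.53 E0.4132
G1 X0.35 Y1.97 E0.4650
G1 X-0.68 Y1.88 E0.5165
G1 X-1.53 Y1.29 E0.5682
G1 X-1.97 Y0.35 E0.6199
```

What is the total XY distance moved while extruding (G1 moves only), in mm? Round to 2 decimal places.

12.43 mm

Sum the Euclidean lengths of each G1 segment: total = 12.43 mm.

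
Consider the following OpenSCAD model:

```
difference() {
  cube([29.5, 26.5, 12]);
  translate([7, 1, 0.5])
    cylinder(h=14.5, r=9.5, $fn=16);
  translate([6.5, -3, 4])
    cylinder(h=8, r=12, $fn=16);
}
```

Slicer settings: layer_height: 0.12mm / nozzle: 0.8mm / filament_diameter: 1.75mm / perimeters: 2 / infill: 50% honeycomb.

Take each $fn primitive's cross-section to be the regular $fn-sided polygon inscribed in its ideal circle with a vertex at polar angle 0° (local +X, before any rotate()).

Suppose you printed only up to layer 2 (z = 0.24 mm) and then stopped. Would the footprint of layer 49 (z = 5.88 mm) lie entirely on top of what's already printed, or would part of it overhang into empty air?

Compare the two slices. At z = 0.24: the cube (footprint 29.5×26.5) is included at this height (area 781.75 mm²); the cylinder at (7, 1) is absent (z outside [0.5, 15]); the cylinder at (6.5, -3) is not intersected at this z (z outside [4, 12]); Subtracting the remaining from the first: none of the subtracted shapes is present at this height, so the 29.5×26.5 cube is unchanged — area = 781.75 mm². At z = 5.88: the cube is present — its section is the full 29.5×26.5 rectangle (area 781.75 mm²); the r=9.5 cylinder at (7, 1) gives a regular 16-gon of circumradius 9.5 (constant along its height) (area = (16/2)·9.500²·sin(360°/16) = 276.30 mm²); the cylinder at (6.5, -3): section is a regular 16-gon, circumradius r=12 (area = (16/2)·12.000²·sin(360°/16) = 440.85 mm²); Taking the first minus the rest: starting from the 29.5×26.5 cube (781.75 mm²), the r=9.5 cylinder at (7, 1) partially overlaps it — only the 144.41 mm² overlap (of its 276.30 mm²) is removed, clipping the outline; the r=12 cylinder at (6.5, -3) partially overlaps it — only the 3.66 mm² overlap (of its 440.85 mm²) is removed, clipping the outline — area = 633.68 mm². Checking containment: the cross-section at z = 5.88 is a subset of the cross-section at z = 0.24.

entirely on top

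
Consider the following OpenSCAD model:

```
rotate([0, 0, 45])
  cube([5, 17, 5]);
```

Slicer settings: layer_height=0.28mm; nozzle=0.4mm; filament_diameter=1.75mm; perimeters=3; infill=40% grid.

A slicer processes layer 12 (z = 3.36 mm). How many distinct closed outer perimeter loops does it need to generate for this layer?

At z = 3.36 mm: the cube (footprint 5×17) is included at this height; (whole slice rotated 45° about Z — lengths, areas and connectivity unchanged). The result has 1 disconnected region.

1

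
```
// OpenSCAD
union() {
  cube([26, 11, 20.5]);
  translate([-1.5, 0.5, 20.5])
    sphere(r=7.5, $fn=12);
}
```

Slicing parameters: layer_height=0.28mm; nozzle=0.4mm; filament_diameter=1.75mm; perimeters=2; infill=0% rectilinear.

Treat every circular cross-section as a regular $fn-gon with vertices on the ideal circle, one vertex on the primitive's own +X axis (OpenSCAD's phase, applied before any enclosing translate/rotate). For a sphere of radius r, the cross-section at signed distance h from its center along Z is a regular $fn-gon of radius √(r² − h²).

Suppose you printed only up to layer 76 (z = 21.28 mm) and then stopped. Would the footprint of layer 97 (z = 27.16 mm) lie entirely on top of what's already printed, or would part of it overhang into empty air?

Compare the two slices. At z = 21.28: the cube is not intersected at this z (z outside [0, 20.5]); the r=7.5 sphere at (-1.5, 0.5) slices to a regular 12-gon of circumradius 7.459 (√(r²−h²) with h=0.78 from center) (area = (12/2)·7.459²·sin(360°/12) = 166.92 mm²); Merging all regions: only the r=7.5 sphere at (-1.5, 0.5) is present, so the union is just that shape — area = 166.92 mm². At z = 27.16: the cube is absent (z outside [0, 20.5]); the r=7.5 sphere at (-1.5, 0.5) slices to a regular 12-gon of circumradius 3.449 (√(r²−h²) with h=6.66 from center) (area = (12/2)·3.449²·sin(360°/12) = 35.68 mm²); Merging all regions: only the r=7.5 sphere at (-1.5, 0.5) is present, so the union is just that shape — area = 35.68 mm². Checking containment: the cross-section at z = 27.16 is a subset of the cross-section at z = 21.28.

entirely on top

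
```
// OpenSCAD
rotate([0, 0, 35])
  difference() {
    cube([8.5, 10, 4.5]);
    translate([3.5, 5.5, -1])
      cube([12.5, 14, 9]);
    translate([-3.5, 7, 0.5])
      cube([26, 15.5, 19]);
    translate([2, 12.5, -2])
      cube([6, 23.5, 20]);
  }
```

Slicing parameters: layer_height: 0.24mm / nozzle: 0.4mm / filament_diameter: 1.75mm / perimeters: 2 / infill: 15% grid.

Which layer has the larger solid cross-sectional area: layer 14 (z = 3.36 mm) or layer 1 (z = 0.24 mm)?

layer 1 (z = 0.24 mm)

Layer 14 (z = 3.36): the cube is present — its section is the full 8.5×10 rectangle (area 85.00 mm²); the 12.5×14 cube at (3.5, 5.5) contributes its full rectangle (area 175.00 mm²); the 26×15.5 cube at (-3.5, 7) contributes its full rectangle (area 403.00 mm²); the 6×23.5 cube at (2, 12.5) contributes its full rectangle (area 141.00 mm²); Subtracting the remaining from the first: starting from the 8.5×10 cube (85.00 mm²), the 12.5×14 cube at (3.5, 5.5) partially overlaps it — only the 22.50 mm² overlap (of its 175.00 mm²) is removed, clipping the outline; the 26×15.5 cube at (-3.5, 7) partially overlaps it — only the 10.50 mm² overlap (of its 403.00 mm²) is removed, clipping the outline; the 6×23.5 cube at (2, 12.5) misses the remaining region (no effect) — area = 52.00 mm²; (whole slice rotated 35° about Z — lengths, areas and connectivity unchanged). So its area = 52.00 mm². Layer 1 (z = 0.24): the cube (footprint 8.5×10) is included at this height (area 85.00 mm²); the cube at (3.5, 5.5) (footprint 12.5×14) is included at this height (area 175.00 mm²); the cube at (-3.5, 7) is not intersected at this z (z outside [0.5, 19.5]); the cube at (2, 12.5) (footprint 6×23.5) is included at this height (area 141.00 mm²); Taking the first minus the rest: starting from the 8.5×10 cube (85.00 mm²), the 12.5×14 cube at (3.5, 5.5) partially overlaps it — only the 22.50 mm² overlap (of its 175.00 mm²) is removed, clipping the outline; the 6×23.5 cube at (2, 12.5) misses the remaining region (no effect) — area = 62.50 mm²; (rotated 35° about Z; rotation is an isometry so areas/perimeters/island counts are preserved). So its area = 62.50 mm². Layer 1 is larger (62.50 vs 52.00 mm²).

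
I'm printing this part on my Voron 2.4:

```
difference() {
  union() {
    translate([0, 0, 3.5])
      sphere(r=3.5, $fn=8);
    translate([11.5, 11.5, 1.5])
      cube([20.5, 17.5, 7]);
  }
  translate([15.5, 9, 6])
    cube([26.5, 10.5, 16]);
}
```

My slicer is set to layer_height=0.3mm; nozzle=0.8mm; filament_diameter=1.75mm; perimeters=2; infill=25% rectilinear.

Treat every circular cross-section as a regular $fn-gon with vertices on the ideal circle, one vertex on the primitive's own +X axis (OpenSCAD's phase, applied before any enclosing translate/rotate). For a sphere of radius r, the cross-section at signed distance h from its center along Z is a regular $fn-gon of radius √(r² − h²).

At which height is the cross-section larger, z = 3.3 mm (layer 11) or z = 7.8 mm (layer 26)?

Layer 11 (z = 3.3): the r=3.5 sphere slices to a regular 8-gon of circumradius 3.494 (√(r²−h²) with h=0.2 from center) (area = (8/2)·3.494²·sin(360°/8) = 34.54 mm²); the 20.5×17.5 cube at (11.5, 11.5) contributes its full rectangle (area 358.75 mm²); Combining (union): the 2 present regions are separate (no shared area or edge), so areas and boundary lengths simply add and each stays a separate island — area = 393.29 mm²; the cube at (15.5, 9) is absent (z outside [6, 22]); Subtracting the remaining from the first: none of the subtracted shapes is present at this height, so that combined region is unchanged — area = 393.29 mm². So its area = 393.29 mm². Layer 26 (z = 7.8): the sphere is not intersected at this z (|z−center|=4.300 > r=3.5); the cube at (11.5, 11.5) (footprint 20.5×17.5) is included at this height (area 358.75 mm²); Taking the union: only the 20.5×17.5 cube at (11.5, 11.5) is present, so the union is just that shape — area = 358.75 mm²; the 26.5×10.5 cube at (15.5, 9) contributes its full rectangle (area 278.25 mm²); Taking the first minus the rest: starting from the result so far (358.75 mm²), the 26.5×10.5 cube at (15.5, 9) partially overlaps it — only the 132.00 mm² overlap (of its 278.25 mm²) is removed, clipping the outline — area = 226.75 mm². So its area = 226.75 mm². Layer 11 is larger (393.29 vs 226.75 mm²).

layer 11 (z = 3.3 mm)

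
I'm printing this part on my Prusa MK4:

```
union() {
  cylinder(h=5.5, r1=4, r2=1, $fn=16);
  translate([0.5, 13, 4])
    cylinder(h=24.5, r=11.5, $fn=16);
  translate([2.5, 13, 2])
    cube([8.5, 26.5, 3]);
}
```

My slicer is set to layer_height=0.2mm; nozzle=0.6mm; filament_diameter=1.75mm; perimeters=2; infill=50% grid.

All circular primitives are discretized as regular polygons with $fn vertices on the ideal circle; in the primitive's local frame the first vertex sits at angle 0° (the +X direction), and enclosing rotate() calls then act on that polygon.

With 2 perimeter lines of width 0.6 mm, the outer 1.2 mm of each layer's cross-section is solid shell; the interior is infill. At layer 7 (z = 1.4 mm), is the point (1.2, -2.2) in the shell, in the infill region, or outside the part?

shell

At z = 1.4 mm: the cone (r1=4→r2=1) has section circumradius 3.236 here — a regular 16-gon; the cylinder at (0.5, 13) is absent (z outside [4, 28.5]); the cube at (2.5, 13) is absent (z outside [2, 5]); Merging all regions: only the cone is present, so the union is just that shape — 1 connected region. Overall, the cross-section is a single solid region. The nearest boundary edge runs (1.24, -2.99)→(2.29, -2.29); distance from the point to it = 0.68 mm. The point is inside the cross-section, 0.68 mm from the nearest boundary — within the 1.2 mm shell band (2 × 0.6).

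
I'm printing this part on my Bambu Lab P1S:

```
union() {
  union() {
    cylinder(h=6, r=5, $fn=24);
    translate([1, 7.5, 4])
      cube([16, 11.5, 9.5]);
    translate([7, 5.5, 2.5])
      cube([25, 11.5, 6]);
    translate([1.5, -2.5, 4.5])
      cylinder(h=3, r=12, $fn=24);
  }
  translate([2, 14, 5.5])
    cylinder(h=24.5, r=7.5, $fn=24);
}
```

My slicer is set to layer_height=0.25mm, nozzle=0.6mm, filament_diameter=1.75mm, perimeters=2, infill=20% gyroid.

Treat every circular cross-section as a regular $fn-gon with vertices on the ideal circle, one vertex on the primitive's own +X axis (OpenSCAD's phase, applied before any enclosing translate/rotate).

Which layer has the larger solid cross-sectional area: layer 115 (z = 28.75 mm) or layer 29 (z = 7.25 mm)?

layer 29 (z = 7.25 mm)

Layer 115 (z = 28.75): the cylinder does not reach this height (z outside [0, 6]); the cube at (1, 7.5) does not reach this height (z outside [4, 13.5]); the cube at (7, 5.5) is absent (z outside [2.5, 8.5]); the cylinder at (1.5, -2.5) is absent (z outside [4.5, 7.5]); Merging all regions: nothing is present at this height; the r=7.5 cylinder at (2, 14) gives a regular 24-gon of circumradius 7.5 (constant along its height) (area = (24/2)·7.500²·sin(360°/24) = 174.70 mm²); Merging all regions: only the r=7.5 cylinder at (2, 14) is present, so the union is just that shape — area = 174.70 mm². So its area = 174.70 mm². Layer 29 (z = 7.25): the cylinder is absent (z outside [0, 6]); the cube at (1, 7.5) is present — its section is the full 16×11.5 rectangle (area 184.00 mm²); the 25×11.5 cube at (7, 5.5) contributes its full rectangle (area 287.50 mm²); the cylinder at (1.5, -2.5): section is a regular 24-gon, circumradius r=12 (area = (24/2)·12.000²·sin(360°/24) = 447.24 mm²); Combining (union): the regions partially overlap — summed areas 918.74 mm² minus the doubly-counted overlap 109.10 mm² gives 809.64 mm² — area = 809.64 mm²; the cylinder at (2, 14): section is a regular 24-gon, circumradius r=7.5 (area = (24/2)·7.500²·sin(360°/24) = 174.70 mm²); Taking the union: the regions partially overlap — summed areas 984.35 mm² minus the doubly-counted overlap 97.60 mm² gives 886.75 mm² — area = 886.75 mm². So its area = 886.75 mm². Layer 29 is larger (886.75 vs 174.70 mm²).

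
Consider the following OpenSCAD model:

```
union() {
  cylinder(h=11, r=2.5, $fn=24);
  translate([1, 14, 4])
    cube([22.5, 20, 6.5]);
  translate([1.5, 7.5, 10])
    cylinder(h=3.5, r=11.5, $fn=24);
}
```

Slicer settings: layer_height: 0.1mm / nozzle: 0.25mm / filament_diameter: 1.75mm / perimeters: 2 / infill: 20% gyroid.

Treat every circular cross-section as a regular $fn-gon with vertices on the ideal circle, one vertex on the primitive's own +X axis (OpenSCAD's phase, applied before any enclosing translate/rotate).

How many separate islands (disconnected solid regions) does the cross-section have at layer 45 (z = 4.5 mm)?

At z = 4.5 mm: the r=2.5 cylinder contributes a regular 24-gon of circumradius 2.5; the cube at (1, 14) is present — its section is the full 22.5×20 rectangle; the cylinder at (1.5, 7.5) is absent (z outside [10, 13.5]); Merging all regions: the 2 present regions are separate (no shared area or edge), so areas and boundary lengths simply add and each stays a separate island — 2 connected regions. Overall, the cross-section has 2 separate islands. Island count = 2.

2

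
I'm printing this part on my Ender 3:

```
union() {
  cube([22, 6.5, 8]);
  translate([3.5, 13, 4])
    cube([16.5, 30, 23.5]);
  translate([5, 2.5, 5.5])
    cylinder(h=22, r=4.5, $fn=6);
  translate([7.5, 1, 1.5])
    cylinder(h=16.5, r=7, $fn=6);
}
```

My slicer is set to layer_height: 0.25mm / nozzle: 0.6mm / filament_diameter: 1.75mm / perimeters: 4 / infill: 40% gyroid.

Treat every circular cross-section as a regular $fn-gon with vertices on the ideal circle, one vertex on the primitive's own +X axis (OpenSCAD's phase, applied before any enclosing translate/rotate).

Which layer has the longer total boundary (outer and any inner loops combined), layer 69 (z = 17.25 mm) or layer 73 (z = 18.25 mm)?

Layer 69 (z = 17.25): the cube is not intersected at this z (z outside [0, 8]); the 16.5×30 cube at (3.5, 13) contributes its full rectangle (perimeter 93.00 mm); the cylinder at (5, 2.5): section is a regular 6-gon, circumradius r=4.5 (perimeter = 2·6·4.500·sin(180°/6) = 27.00 mm); the r=7 cylinder at (7.5, 1) contributes a regular 6-gon of circumradius 7 (perimeter = 2·6·7.000·sin(180°/6) = 42.00 mm); Merging all regions: the regions partially overlap (shared area 48.91 mm²), so the edge portions inside another operand are dropped and the merged outline is re-measured after clipping — boundary = 135.87 mm. So its perimeter = 135.87 mm. Layer 73 (z = 18.25): the cube is not intersected at this z (z outside [0, 8]); the cube at (3.5, 13) (footprint 16.5×30) is included at this height (perimeter 93.00 mm); the r=4.5 cylinder at (5, 2.5) gives a regular 6-gon of circumradius 4.5 (constant along its height) (perimeter = 2·6·4.500·sin(180°/6) = 27.00 mm); the cylinder at (7.5, 1) is not intersected at this z (z outside [1.5, 18]); Taking the union: the 2 present regions are separate (no shared area or edge), so areas and boundary lengths simply add and each stays a separate island — boundary = 120.00 mm. So its perimeter = 120.00 mm. Layer 69 is larger (135.87 vs 120.00 mm).

layer 69 (z = 17.25 mm)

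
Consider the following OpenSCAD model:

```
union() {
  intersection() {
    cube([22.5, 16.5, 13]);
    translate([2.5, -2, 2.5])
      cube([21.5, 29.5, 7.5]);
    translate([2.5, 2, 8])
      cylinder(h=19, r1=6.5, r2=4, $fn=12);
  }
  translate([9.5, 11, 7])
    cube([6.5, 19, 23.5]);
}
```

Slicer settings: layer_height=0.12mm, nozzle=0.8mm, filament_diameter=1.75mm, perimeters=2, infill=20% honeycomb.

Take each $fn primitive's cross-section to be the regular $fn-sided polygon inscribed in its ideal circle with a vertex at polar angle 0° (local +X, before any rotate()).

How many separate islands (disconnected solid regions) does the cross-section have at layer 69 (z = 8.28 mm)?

2

At z = 8.28 mm: the cube (footprint 22.5×16.5) is included at this height; the cube at (2.5, -2) (footprint 21.5×29.5) is included at this height; the cone at (2.5, 2): at t=0.015 of its height the radius interpolates to r₁+(r₂−r₁)t = 6.463, giving a regular 12-gon of that circumradius; Keeping only the common overlap: the 21.5×29.5 cube at (2.5, -2) partially overlaps the 22.5×16.5 cube; clipping to the common part keeps 330.00 mm²; the cone at (2.5, 2) partially overlaps the running intersection; clipping to the common part keeps 43.72 mm² — 1 connected region; the cube at (9.5, 11) is present — its section is the full 6.5×19 rectangle; Combining (union): the 2 present regions are separate (no shared area or edge), so areas and boundary lengths simply add and each stays a separate island — 2 connected regions. Overall, the cross-section has 2 separate islands. Island count = 2.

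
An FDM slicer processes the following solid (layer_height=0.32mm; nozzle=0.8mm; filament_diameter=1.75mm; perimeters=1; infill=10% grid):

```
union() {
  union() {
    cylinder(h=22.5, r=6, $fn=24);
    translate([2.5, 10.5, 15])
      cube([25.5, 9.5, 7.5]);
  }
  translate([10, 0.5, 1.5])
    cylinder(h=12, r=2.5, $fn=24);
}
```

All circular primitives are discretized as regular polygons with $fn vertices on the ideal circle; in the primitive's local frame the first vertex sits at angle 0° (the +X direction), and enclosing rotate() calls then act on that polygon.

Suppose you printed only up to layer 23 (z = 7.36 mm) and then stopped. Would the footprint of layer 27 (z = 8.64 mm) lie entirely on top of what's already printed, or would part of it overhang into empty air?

Compare the two slices. At z = 7.36: the cylinder: section is a regular 24-gon, circumradius r=6 (area = (24/2)·6.000²·sin(360°/24) = 111.81 mm²); the cube at (2.5, 10.5) is not intersected at this z (z outside [15, 22.5]); Merging all regions: only the r=6 cylinder is present, so the union is just that shape — area = 111.81 mm²; the r=2.5 cylinder at (10, 0.5) gives a regular 24-gon of circumradius 2.5 (constant along its height) (area = (24/2)·2.500²·sin(360°/24) = 19.41 mm²); Taking the union: the 2 present regions are separate (no shared area or edge), so areas and boundary lengths simply add and each stays a separate island — area = 131.22 mm². At z = 8.64: the r=6 cylinder gives a regular 24-gon of circumradius 6 (constant along its height) (area = (24/2)·6.000²·sin(360°/24) = 111.81 mm²); the cube at (2.5, 10.5) does not reach this height (z outside [15, 22.5]); Combining (union): only the r=6 cylinder is present, so the union is just that shape — area = 111.81 mm²; the r=2.5 cylinder at (10, 0.5) contributes a regular 24-gon of circumradius 2.5 (area = (24/2)·2.500²·sin(360°/24) = 19.41 mm²); Taking the union: the 2 present regions are separate (no shared area or edge), so areas and boundary lengths simply add and each stays a separate island — area = 131.22 mm². Checking containment: the cross-section at z = 8.64 is a subset of the cross-section at z = 7.36.

entirely on top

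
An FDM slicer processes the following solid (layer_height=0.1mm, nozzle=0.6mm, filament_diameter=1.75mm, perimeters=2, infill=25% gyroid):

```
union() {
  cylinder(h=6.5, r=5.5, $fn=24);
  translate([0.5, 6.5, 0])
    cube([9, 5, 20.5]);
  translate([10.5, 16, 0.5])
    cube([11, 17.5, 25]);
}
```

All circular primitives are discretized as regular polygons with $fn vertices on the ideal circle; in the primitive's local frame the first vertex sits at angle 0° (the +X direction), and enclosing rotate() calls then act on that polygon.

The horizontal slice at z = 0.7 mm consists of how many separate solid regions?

3

At z = 0.7 mm: the cylinder: section is a regular 24-gon, circumradius r=5.5; the cube at (0.5, 6.5) is present — its section is the full 9×5 rectangle; the cube at (10.5, 16) is present — its section is the full 11×17.5 rectangle; Taking the union: the 3 present regions are separate (no shared area or edge), so areas and boundary lengths simply add and each stays a separate island — 3 connected regions. The result has 3 disconnected regions.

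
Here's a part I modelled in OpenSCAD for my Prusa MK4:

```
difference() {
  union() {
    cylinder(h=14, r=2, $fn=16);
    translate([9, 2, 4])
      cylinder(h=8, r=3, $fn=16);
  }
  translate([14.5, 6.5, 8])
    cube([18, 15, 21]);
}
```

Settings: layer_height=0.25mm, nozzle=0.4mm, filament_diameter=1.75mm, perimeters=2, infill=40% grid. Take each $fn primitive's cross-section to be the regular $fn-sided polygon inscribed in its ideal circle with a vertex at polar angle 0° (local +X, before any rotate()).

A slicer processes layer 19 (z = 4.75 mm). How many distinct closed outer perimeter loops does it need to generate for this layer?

At z = 4.75 mm: the r=2 cylinder gives a regular 16-gon of circumradius 2 (constant along its height); the r=3 cylinder at (9, 2) contributes a regular 16-gon of circumradius 3; Combining (union): the 2 present regions are separate (no shared area or edge), so areas and boundary lengths simply add and each stays a separate island — 2 connected regions; the cube at (14.5, 6.5) is not intersected at this z (z outside [8, 29]); Taking the first minus the rest: none of the subtracted shapes is present at this height, so that combined region is unchanged — 2 connected regions. The result has 2 disconnected regions.

2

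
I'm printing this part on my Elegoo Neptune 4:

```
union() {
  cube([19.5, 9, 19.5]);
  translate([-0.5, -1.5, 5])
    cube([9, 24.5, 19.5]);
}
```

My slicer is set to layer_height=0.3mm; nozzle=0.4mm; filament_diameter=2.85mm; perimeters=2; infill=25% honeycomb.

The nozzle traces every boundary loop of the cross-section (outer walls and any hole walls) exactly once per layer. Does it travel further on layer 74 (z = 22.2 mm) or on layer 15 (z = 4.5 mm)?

Layer 74 (z = 22.2): the cube does not reach this height (z outside [0, 19.5]); the cube at (-0.5, -1.5) (footprint 9×24.5) is included at this height (perimeter 67.00 mm); Combining (union): only the 9×24.5 cube at (-0.5, -1.5) is present, so the union is just that shape — boundary = 67.00 mm. So its perimeter = 67.00 mm. Layer 15 (z = 4.5): the cube (footprint 19.5×9) is included at this height (perimeter 57.00 mm); the cube at (-0.5, -1.5) is absent (z outside [5, 24.5]); Merging all regions: only the 19.5×9 cube is present, so the union is just that shape — boundary = 57.00 mm. So its perimeter = 57.00 mm. Layer 74 is larger (67.00 vs 57.00 mm).

layer 74 (z = 22.2 mm)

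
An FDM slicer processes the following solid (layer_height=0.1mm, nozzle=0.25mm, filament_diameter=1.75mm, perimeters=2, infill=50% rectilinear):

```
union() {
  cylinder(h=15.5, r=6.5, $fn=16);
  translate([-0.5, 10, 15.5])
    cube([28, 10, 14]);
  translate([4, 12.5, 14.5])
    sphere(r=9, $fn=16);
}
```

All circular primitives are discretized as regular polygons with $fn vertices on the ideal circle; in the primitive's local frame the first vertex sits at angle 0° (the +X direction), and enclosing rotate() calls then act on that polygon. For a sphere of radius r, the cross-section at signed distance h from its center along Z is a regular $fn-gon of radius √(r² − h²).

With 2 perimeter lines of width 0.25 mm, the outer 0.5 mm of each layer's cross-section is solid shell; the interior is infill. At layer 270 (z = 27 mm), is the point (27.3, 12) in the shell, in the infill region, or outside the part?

shell

At z = 27 mm: the cylinder is not intersected at this z (z outside [0, 15.5]); the 28×10 cube at (-0.5, 10) contributes its full rectangle; the sphere at (4, 12.5) is not intersected at this z (|z−center|=12.500 > r=9); Taking the union: only the 28×10 cube at (-0.5, 10) is present, so the union is just that shape — 1 connected region. Overall, the cross-section is a single solid region. The nearest boundary edge runs (27.50, 10.00)→(27.50, 20.00); distance from the point to it = 0.20 mm. The point is inside the cross-section, 0.20 mm from the nearest boundary — within the 0.5 mm shell band (2 × 0.25).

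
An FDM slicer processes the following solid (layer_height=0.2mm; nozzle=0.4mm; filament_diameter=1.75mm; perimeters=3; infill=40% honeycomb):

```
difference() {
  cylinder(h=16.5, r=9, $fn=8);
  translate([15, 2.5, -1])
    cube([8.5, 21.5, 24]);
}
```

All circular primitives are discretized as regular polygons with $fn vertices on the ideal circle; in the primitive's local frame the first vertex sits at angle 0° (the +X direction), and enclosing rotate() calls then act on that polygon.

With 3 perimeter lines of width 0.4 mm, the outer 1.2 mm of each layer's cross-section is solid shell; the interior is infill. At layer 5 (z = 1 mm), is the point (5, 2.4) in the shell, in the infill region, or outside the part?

At z = 1 mm: the cylinder: section is a regular 8-gon, circumradius r=9; the 8.5×21.5 cube at (15, 2.5) contributes its full rectangle; After the difference (first − rest): starting from the r=9 cylinder, the 8.5×21.5 cube at (15, 2.5) misses the remaining region (no effect) — 1 connected region. Overall, the cross-section is a single solid region. The nearest boundary edge runs (6.36, 6.36)→(9.00, 0.00); distance from the point to it = 2.78 mm. The point is inside the cross-section and 2.78 mm from the nearest boundary — more than the 1.2 mm shell width (3 × 0.4), so it's in the infill interior.

infill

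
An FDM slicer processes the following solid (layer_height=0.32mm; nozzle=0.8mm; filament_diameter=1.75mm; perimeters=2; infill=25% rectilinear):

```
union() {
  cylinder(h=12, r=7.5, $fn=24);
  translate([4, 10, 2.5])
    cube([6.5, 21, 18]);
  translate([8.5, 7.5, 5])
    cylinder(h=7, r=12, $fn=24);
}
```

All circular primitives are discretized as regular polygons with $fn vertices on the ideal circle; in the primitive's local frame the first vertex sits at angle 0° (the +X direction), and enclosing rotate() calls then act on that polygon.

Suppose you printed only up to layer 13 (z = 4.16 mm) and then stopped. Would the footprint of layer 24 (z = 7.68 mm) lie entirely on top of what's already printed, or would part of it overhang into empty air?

part overhangs

Compare the two slices. At z = 4.16: the r=7.5 cylinder gives a regular 24-gon of circumradius 7.5 (constant along its height) (area = (24/2)·7.500²·sin(360°/24) = 174.70 mm²); the cube at (4, 10) (footprint 6.5×21) is included at this height (area 136.50 mm²); the cylinder at (8.5, 7.5) is not intersected at this z (z outside [5, 12]); Combining (union): the 2 present regions are separate (no shared area or edge), so areas and boundary lengths simply add and each stays a separate island — area = 311.20 mm². At z = 7.68: the r=7.5 cylinder contributes a regular 24-gon of circumradius 7.5 (area = (24/2)·7.500²·sin(360°/24) = 174.70 mm²); the cube at (4, 10) (footprint 6.5×21) is included at this height (area 136.50 mm²); the r=12 cylinder at (8.5, 7.5) contributes a regular 24-gon of circumradius 12 (area = (24/2)·12.000²·sin(360°/24) = 447.24 mm²); Combining (union): the regions partially overlap — summed areas 758.44 mm² minus the doubly-counted overlap 144.06 mm² gives 614.39 mm² — area = 614.39 mm². Checking containment: at z = 7.68 the cross-section extends beyond the z = 4.16 cross-section by about 303.18 mm².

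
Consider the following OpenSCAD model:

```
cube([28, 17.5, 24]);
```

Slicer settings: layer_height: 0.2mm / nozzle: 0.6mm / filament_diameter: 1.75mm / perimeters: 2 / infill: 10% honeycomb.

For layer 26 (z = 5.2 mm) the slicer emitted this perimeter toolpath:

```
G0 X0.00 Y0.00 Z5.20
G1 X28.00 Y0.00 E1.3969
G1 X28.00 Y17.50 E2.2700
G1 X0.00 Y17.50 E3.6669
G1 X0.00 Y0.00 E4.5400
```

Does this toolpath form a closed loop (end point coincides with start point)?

Start point (G0): (0.00, 0.00). End point (last G1): the path returns to the start — closed.

yes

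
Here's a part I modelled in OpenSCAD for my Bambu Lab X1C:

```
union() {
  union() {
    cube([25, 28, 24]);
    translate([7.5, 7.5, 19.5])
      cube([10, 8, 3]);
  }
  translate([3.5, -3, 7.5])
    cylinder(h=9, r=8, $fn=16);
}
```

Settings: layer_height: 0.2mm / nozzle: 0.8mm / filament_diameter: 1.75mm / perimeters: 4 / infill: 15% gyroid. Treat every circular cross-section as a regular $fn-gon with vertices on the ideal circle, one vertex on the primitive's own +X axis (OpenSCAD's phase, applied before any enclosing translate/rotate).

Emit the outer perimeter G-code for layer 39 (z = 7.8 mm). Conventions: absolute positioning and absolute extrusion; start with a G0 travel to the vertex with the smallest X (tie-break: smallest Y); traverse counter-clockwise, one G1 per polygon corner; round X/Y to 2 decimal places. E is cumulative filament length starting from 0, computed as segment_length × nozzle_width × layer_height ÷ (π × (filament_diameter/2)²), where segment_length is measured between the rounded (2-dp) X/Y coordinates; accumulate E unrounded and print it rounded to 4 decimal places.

At z = 7.8 mm: the 25×28 cube contributes its full rectangle; the cube at (7.5, 7.5) does not reach this height (z outside [19.5, 22.5]); Merging all regions: only the 25×28 cube is present, so the union is just that shape — 1 connected region; the cylinder at (3.5, -3): section is a regular 16-gon, circumradius r=8; Combining (union): the regions partially overlap (shared area 42.12 mm²), so overlapping operands fuse into one piece — 1 connected region. The outline is a single polygon with 16 vertices. Extrusion per mm of travel: 0.8 × 0.2 / (π × 0.875²) = 0.066520. Accumulating E over each segment gives final E = 8.5060.

G0 X-4.50 Y-3.00 Z7.80
G1 X-3.89 Y-6.06 E0.2076
G1 X-2.16 Y-8.66 E0.4153
G1 X0.44 Y-10.39 E0.6230
G1 X3.50 Y-11.00 E0.8306
G1 X6.56 Y-10.39 E1.0382
G1 X9.16 Y-8.66 E1.2459
G1 X10.89 Y-6.06 E1.4536
G1 X11.50 Y-3.00 E1.6612
G1 X10.90 Y0.00 E1.8647
G1 X25.00 Y0.00 E2.8026
G1 X25.00 Y28.00 E4.6652
G1 X0.00 Y28.00 E6.3282
G1 X0.00 Y4.10 E7.9180
G1 X-2.16 Y2.66 E8.0907
G1 X-3.89 Y0.06 E8.2985
G1 X-4.50 Y-3.00 E8.5060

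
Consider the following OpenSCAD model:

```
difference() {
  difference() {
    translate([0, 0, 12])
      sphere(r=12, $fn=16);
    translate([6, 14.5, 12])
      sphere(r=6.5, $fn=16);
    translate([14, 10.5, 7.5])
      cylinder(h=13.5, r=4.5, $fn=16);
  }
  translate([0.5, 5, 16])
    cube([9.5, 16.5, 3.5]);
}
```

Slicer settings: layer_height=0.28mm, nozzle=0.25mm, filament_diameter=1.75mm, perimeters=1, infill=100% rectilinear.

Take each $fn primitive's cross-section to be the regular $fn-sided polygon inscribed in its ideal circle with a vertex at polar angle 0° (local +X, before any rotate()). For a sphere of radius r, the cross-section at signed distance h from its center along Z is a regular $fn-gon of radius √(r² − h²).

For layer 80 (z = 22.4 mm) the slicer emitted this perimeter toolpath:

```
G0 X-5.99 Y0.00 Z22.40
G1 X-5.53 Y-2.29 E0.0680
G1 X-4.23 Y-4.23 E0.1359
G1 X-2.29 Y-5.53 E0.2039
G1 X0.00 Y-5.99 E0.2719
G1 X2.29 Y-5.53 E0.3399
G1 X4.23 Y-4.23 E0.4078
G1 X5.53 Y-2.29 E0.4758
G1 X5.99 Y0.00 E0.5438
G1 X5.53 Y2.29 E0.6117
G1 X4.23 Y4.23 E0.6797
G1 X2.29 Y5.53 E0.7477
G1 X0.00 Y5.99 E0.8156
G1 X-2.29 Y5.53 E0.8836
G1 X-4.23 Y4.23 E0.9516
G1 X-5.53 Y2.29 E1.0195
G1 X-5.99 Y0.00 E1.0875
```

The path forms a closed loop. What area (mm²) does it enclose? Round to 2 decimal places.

109.69 mm²

Apply the shoelace formula to the sequence of (X, Y) vertices; enclosed area = 109.69 mm².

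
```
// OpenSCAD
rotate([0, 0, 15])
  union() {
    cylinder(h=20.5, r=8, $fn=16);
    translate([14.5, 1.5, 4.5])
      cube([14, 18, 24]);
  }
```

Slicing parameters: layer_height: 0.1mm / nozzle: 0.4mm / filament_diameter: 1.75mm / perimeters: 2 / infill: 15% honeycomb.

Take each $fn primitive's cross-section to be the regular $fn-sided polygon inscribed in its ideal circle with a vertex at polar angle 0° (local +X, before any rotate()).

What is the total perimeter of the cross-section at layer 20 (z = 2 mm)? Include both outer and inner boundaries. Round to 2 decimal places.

At z = 2 mm: the r=8 cylinder contributes a regular 16-gon of circumradius 8 (perimeter = 2·16·8.000·sin(180°/16) = 49.94 mm); the cube at (14.5, 1.5) does not reach this height (z outside [4.5, 28.5]); Combining (union): only the r=8 cylinder is present, so the union is just that shape — boundary = 49.94 mm; (whole slice rotated 15° about Z — lengths, areas and connectivity unchanged). Overall, the cross-section is a single solid region. Total boundary length (outer) = 49.94 mm.

49.94 mm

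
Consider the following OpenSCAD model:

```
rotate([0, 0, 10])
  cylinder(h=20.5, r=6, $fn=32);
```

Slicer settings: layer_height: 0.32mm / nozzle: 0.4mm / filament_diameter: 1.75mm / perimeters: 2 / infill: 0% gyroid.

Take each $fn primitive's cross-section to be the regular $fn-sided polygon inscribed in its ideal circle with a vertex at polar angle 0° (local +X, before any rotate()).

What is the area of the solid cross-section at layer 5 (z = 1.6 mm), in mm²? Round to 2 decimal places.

At z = 1.6 mm: the r=6 cylinder gives a regular 32-gon of circumradius 6 (constant along its height) (area = (32/2)·6.000²·sin(360°/32) = 112.37 mm²); (rotated 10° about Z; rotation is an isometry so areas/perimeters/island counts are preserved). Overall, the cross-section is a single solid region. Net area = 112.37 mm².

112.37 mm²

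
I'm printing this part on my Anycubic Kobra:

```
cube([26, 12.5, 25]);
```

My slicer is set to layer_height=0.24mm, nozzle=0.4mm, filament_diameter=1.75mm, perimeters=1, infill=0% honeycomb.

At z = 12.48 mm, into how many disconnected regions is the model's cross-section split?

At z = 12.48 mm: the cube (footprint 26×12.5) is included at this height. The result has 1 disconnected region.

1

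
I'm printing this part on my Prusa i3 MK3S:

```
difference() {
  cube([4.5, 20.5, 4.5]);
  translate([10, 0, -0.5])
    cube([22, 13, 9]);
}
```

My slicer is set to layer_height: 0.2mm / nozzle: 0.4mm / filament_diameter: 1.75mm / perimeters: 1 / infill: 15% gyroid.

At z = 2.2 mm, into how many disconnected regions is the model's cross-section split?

1

At z = 2.2 mm: the cube (footprint 4.5×20.5) is included at this height; the 22×13 cube at (10, 0) contributes its full rectangle; After the difference (first − rest): starting from the 4.5×20.5 cube, the 22×13 cube at (10, 0) misses the remaining region (no effect) — 1 connected region. The result has 1 disconnected region.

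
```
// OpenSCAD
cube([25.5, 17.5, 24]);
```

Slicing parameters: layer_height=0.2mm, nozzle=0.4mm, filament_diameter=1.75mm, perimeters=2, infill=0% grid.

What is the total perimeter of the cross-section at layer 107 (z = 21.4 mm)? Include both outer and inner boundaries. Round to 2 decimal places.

86.00 mm

At z = 21.4 mm: the 25.5×17.5 cube contributes its full rectangle (perimeter 86.00 mm). Overall, the cross-section is a single solid region. Total boundary length (outer) = 86.00 mm.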